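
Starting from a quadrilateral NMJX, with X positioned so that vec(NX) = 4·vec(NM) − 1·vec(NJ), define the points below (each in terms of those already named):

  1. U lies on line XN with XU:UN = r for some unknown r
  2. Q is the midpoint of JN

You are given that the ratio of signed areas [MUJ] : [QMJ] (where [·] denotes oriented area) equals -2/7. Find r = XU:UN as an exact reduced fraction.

Assign N = (0, 0), M = (1, 0), J = (0, 1), X = (4, -1) — the answer is frame-independent, so this choice is without loss of generality.
1. With XU:UN = r, write λ = r/(r+1) so U = X + λ·(N−X); U is affine-linear in λ
2. Q is the midpoint of JN ⇒ Q = (0, 1/2)
Every point depending on U is an affine combination of U and λ-independent points, so each such coordinate is linear in λ; the λ² term in each signed area is a multiple of (N−X)×(N−X) = 0, so 2·[MUJ] and 2·[QMJ] are each linear in λ. Evaluating at λ=0 and λ=1:
  2·[MUJ] = -3·λ + 2,   2·[QMJ] = 1/2
So [MUJ]:[QMJ] = (-3·λ + 2) / (1/2). Setting this equal to -2/7:
  -3·λ + 2 = -2/7·(1/2)  ⇒  λ = 5/7
Then r = λ/(1−λ) = (5/7)/(2/7) = 5/2. Check: with r = 5/2, U = (8/7, -2/7) and [MUJ]:[QMJ] = -2/7 as required.

r = 5/2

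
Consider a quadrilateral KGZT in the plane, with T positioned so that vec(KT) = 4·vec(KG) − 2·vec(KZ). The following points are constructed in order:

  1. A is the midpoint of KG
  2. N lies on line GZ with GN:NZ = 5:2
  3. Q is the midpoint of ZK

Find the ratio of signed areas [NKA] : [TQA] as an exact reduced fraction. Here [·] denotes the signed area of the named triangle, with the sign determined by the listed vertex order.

Assign K = (0, 0), G = (1, 0), Z = (0, 1), T = (4, -2) — the answer is frame-independent, so this choice is without loss of generality.
1. A is the midpoint of KG ⇒ A = (1/2, 0)
2. N lies on line GZ with GN:NZ = 5:2 ⇒ N = (2/7, 5/7)
3. Q is the midpoint of ZK ⇒ Q = (0, 1/2)
2·[NKA] = 5/14, 2·[TQA] = 3/4
[NKA]:[TQA] = 5/14:3/4 = 10/21

[NKA]:[TQA] = 10/21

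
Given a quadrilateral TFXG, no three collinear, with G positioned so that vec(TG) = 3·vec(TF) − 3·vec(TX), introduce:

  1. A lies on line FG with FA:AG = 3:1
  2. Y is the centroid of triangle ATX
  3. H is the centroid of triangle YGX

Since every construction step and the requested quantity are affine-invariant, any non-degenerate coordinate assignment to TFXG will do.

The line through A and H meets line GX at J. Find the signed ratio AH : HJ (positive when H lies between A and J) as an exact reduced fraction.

AH:HJ = -20/11

Work in coordinates with T = (0, 0), F = (1, 0), X = (0, 1), G = (3, -3).
1. A lies on line FG with FA:AG = 3:1 ⇒ A = (5/2, -9/4)
2. Y is the centroid of triangle ATX ⇒ Y = (5/6, -5/12)
3. H is the centroid of triangle YGX ⇒ H = (23/18, -29/36)
line AH meets GX at J = (39/20, -8/5)
H = A + t·(J−A) with t = 20/9, so AH:HJ = 20/9:-11/9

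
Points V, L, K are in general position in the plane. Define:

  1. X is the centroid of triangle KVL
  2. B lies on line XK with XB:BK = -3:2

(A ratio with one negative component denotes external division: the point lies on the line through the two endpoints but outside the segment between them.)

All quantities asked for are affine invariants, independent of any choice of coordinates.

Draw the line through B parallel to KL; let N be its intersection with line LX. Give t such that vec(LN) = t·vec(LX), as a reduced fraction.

Set V = (0, 0), L = (1, 0), K = (0, 1); any affine frame gives the same invariant.
1. X is the centroid of triangle KVL ⇒ X = (1/3, 1/3)
2. B lies on line XK with XB:BK = -3:2 ⇒ B = (-2/3, 7/3)
through B parallel to KL: direction (1, -1); meets LX at N = (7/3, -2/3)
N = L + t·(X−L) with t = -2

t = -2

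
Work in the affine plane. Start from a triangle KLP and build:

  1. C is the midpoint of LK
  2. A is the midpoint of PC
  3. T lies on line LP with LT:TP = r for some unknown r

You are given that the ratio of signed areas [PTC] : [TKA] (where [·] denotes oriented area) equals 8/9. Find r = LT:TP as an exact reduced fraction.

Work in coordinates with K = (0, 0), L = (1, 0), P = (0, 1).
1. C is the midpoint of LK ⇒ C = (1/2, 0)
2. A is the midpoint of PC ⇒ A = (1/4, 1/2)
3. With LT:TP = r, write λ = r/(r+1) so T = L + λ·(P−L); T is affine-linear in λ
Every point depending on T is an affine combination of T and λ-independent points, so each such coordinate is linear in λ; the λ² term in each signed area is a multiple of (P−L)×(P−L) = 0, so 2·[PTC] and 2·[TKA] are each linear in λ. Evaluating at λ=0 and λ=1:
  2·[PTC] = 1/2·λ − 1/2,   2·[TKA] = 3/4·λ − 1/2
So [PTC]:[TKA] = (1/2·λ − 1/2) / (3/4·λ − 1/2). Setting this equal to 8/9:
  1/2·λ − 1/2 = 8/9·(3/4·λ − 1/2)  ⇒  λ = -1/3
Then r = λ/(1−λ) = (-1/3)/(4/3) = -1/4. Check: with r = -1/4, T = (4/3, -1/3) and [PTC]:[TKA] = 8/9 as required.

r = -1/4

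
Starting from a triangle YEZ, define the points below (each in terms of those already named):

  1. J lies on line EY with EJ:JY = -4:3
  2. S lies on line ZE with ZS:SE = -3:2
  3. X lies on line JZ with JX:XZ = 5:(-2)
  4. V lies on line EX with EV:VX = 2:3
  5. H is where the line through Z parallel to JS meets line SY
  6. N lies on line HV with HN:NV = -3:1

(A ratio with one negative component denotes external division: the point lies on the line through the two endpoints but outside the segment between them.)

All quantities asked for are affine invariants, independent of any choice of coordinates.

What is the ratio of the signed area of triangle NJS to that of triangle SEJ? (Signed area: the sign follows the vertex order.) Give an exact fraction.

Choose coordinates Y = (0, 0), E = (1, 0), Z = (0, 1).
1. J lies on line EY with EJ:JY = -4:3 ⇒ J = (-3, 0)
2. S lies on line ZE with ZS:SE = -3:2 ⇒ S = (3, -2)
3. X lies on line JZ with JX:XZ = 5:(-2) ⇒ X = (2, 5/3)
4. V lies on line EX with EV:VX = 2:3 ⇒ V = (7/5, 2/3)
5. H is where the line through Z parallel to JS meets line SY ⇒ H = (-3, 2)
6. N lies on line HV with HN:NV = -3:1 ⇒ N = (18/5, 0)
2·[NJS] = 66/5, 2·[SEJ] = 8
[NJS]:[SEJ] = 66/5:8 = 33/20

[NJS]:[SEJ] = 33/20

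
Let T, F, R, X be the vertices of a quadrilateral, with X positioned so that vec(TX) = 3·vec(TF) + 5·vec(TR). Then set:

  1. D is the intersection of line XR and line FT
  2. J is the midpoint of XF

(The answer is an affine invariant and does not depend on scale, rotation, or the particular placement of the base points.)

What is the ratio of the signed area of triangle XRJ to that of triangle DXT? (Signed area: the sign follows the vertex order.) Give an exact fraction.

Work in coordinates with T = (0, 0), F = (1, 0), R = (0, 1), X = (3, 5).
1. D is the intersection of line XR and line FT ⇒ D = (-3/4, 0)
2. J is the midpoint of XF ⇒ J = (2, 5/2)
2·[XRJ] = 7/2, 2·[DXT] = -15/4
[XRJ]:[DXT] = 7/2:-15/4 = -14/15

[XRJ]:[DXT] = -14/15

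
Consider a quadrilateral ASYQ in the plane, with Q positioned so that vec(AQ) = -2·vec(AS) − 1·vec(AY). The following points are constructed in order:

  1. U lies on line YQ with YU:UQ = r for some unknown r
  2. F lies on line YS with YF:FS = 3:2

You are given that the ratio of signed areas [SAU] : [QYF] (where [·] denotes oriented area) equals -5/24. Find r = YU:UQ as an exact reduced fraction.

Choose coordinates A = (0, 0), S = (1, 0), Y = (0, 1), Q = (-2, -1).
1. With YU:UQ = r, write λ = r/(r+1) so U = Y + λ·(Q−Y); U is affine-linear in λ
2. F lies on line YS with YF:FS = 3:2 ⇒ F = (3/5, 2/5)
Every point depending on U is an affine combination of U and λ-independent points, so each such coordinate is linear in λ; the λ² term in each signed area is a multiple of (Q−Y)×(Q−Y) = 0, so 2·[SAU] and 2·[QYF] are each linear in λ. Evaluating at λ=0 and λ=1:
  2·[SAU] = 2·λ − 1,   2·[QYF] = -12/5
So [SAU]:[QYF] = (2·λ − 1) / (-12/5). Setting this equal to -5/24:
  2·λ − 1 = -5/24·(-12/5)  ⇒  λ = 3/4
Then r = λ/(1−λ) = (3/4)/(1/4) = 3. Check: with r = 3, U = (-3/2, -1/2) and [SAU]:[QYF] = -5/24 as required.

r = 3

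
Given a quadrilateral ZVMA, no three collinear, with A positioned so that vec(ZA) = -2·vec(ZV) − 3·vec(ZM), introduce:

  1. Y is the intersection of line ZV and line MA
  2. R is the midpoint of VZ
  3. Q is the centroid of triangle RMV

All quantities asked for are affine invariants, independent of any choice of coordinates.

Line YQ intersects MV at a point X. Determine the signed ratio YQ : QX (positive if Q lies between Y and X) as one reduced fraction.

Work in coordinates with Z = (0, 0), V = (1, 0), M = (0, 1), A = (-2, -3).
1. Y is the intersection of line ZV and line MA ⇒ Y = (-1/2, 0)
2. R is the midpoint of VZ ⇒ R = (1/2, 0)
3. Q is the centroid of triangle RMV ⇒ Q = (1/2, 1/3)
line YQ meets MV at X = (5/8, 3/8)
Q = Y + t·(X−Y) with t = 8/9, so YQ:QX = 8/9:1/9

YQ:QX = 8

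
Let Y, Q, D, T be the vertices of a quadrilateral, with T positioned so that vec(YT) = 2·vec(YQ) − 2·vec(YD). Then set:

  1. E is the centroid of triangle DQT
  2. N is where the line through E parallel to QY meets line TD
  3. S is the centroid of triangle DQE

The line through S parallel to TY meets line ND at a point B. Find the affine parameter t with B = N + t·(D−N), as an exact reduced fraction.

t = 3/4

Choose coordinates Y = (0, 0), Q = (1, 0), D = (0, 1), T = (2, -2).
1. E is the centroid of triangle DQT ⇒ E = (1, -1/3)
2. N is where the line through E parallel to QY meets line TD ⇒ N = (8/9, -1/3)
3. S is the centroid of triangle DQE ⇒ S = (2/3, 2/9)
through S parallel to TY: direction (-2, 2); meets ND at B = (2/9, 2/3)
B = N + t·(D−N) with t = 3/4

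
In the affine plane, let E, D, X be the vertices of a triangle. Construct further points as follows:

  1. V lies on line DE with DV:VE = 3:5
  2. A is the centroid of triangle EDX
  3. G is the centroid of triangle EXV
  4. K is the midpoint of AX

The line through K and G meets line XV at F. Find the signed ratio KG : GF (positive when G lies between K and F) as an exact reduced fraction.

KG:GF = -4/5

Set E = (0, 0), D = (1, 0), X = (0, 1); any affine frame gives the same invariant.
1. V lies on line DE with DV:VE = 3:5 ⇒ V = (5/8, 0)
2. A is the centroid of triangle EDX ⇒ A = (1/3, 1/3)
3. G is the centroid of triangle EXV ⇒ G = (5/24, 1/3)
4. K is the midpoint of AX ⇒ K = (1/6, 2/3)
line KG meets XV at F = (5/32, 3/4)
G = K + t·(F−K) with t = -4, so KG:GF = -4:5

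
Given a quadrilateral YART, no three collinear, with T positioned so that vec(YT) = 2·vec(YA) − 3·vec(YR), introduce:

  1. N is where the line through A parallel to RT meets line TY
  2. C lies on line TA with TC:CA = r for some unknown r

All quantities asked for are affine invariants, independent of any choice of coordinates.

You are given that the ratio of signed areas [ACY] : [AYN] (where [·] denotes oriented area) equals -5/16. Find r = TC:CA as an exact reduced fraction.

r = 3/5

Work in coordinates with Y = (0, 0), A = (1, 0), R = (0, 1), T = (2, -3).
1. N is where the line through A parallel to RT meets line TY ⇒ N = (4, -6)
2. With TC:CA = r, write λ = r/(r+1) so C = T + λ·(A−T); C is affine-linear in λ
Every point depending on C is an affine combination of C and λ-independent points, so each such coordinate is linear in λ; the λ² term in each signed area is a multiple of (A−T)×(A−T) = 0, so 2·[ACY] and 2·[AYN] are each linear in λ. Evaluating at λ=0 and λ=1:
  2·[ACY] = 3·λ − 3,   2·[AYN] = 6
So [ACY]:[AYN] = (3·λ − 3) / (6). Setting this equal to -5/16:
  3·λ − 3 = -5/16·(6)  ⇒  λ = 3/8
Then r = λ/(1−λ) = (3/8)/(5/8) = 3/5. Check: with r = 3/5, C = (13/8, -15/8) and [ACY]:[AYN] = -5/16 as required.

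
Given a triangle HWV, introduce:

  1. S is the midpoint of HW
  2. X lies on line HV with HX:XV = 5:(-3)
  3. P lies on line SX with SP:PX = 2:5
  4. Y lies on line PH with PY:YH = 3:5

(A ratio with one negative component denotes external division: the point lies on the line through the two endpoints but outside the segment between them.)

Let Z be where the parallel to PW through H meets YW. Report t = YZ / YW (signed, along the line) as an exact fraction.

Set H = (0, 0), W = (1, 0), V = (0, 1); any affine frame gives the same invariant.
1. S is the midpoint of HW ⇒ S = (1/2, 0)
2. X lies on line HV with HX:XV = 5:(-3) ⇒ X = (0, 5/2)
3. P lies on line SX with SP:PX = 2:5 ⇒ P = (5/14, 5/7)
4. Y lies on line PH with PY:YH = 3:5 ⇒ Y = (25/112, 25/56)
through H parallel to PW: direction (9/14, -5/7); meets YW at Z = (-15/14, 25/21)
Z = Y + t·(W−Y) with t = -5/3

t = -5/3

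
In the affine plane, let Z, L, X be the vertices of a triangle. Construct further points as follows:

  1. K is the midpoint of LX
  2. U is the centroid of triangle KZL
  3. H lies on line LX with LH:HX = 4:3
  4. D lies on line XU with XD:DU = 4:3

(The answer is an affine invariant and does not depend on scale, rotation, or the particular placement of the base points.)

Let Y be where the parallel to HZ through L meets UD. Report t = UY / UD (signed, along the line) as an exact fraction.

Work in coordinates with Z = (0, 0), L = (1, 0), X = (0, 1).
1. K is the midpoint of LX ⇒ K = (1/2, 1/2)
2. U is the centroid of triangle KZL ⇒ U = (1/2, 1/6)
3. H lies on line LX with LH:HX = 4:3 ⇒ H = (3/7, 4/7)
4. D lies on line XU with XD:DU = 4:3 ⇒ D = (2/7, 11/21)
through L parallel to HZ: direction (-3/7, -4/7); meets UD at Y = (7/9, -8/27)
Y = U + t·(D−U) with t = -35/27

t = -35/27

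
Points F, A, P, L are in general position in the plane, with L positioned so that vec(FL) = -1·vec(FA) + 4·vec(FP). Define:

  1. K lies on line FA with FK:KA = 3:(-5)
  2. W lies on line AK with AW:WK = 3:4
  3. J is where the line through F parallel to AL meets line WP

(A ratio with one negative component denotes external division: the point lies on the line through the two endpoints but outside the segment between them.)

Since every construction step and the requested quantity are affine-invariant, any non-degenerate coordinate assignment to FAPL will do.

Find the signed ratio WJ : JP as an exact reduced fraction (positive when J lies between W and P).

Assign F = (0, 0), A = (1, 0), P = (0, 1), L = (-1, 4) — the answer is frame-independent, so this choice is without loss of generality.
1. K lies on line FA with FK:KA = 3:(-5) ⇒ K = (-3/2, 0)
2. W lies on line AK with AW:WK = 3:4 ⇒ W = (-1/14, 0)
3. J is where the line through F parallel to AL meets line WP ⇒ J = (-1/16, 1/8)
J = W + t·(P−W) with t = 1/8, so WJ:JP = t:(1−t) = 1/8:7/8

WJ:JP = 1/7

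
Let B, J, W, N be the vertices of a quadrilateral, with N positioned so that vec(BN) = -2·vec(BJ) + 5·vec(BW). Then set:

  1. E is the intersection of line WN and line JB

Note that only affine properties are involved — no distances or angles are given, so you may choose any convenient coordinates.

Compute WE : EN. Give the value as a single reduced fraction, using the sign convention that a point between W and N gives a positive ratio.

Assign B = (0, 0), J = (1, 0), W = (0, 1), N = (-2, 5) — the answer is frame-independent, so this choice is without loss of generality.
1. E is the intersection of line WN and line JB ⇒ E = (1/2, 0)
E = W + t·(N−W) with t = -1/4, so WE:EN = t:(1−t) = -1/4:5/4

WE:EN = -1/5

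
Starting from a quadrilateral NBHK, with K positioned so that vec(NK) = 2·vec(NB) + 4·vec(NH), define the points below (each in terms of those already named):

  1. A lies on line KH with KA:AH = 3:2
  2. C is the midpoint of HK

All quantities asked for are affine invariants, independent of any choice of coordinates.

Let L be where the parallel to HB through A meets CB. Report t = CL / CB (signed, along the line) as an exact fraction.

t = 1/5

Set N = (0, 0), B = (1, 0), H = (0, 1), K = (2, 4); any affine frame gives the same invariant.
1. A lies on line KH with KA:AH = 3:2 ⇒ A = (4/5, 11/5)
2. C is the midpoint of HK ⇒ C = (1, 5/2)
through A parallel to HB: direction (1, -1); meets CB at L = (1, 2)
L = C + t·(B−C) with t = 1/5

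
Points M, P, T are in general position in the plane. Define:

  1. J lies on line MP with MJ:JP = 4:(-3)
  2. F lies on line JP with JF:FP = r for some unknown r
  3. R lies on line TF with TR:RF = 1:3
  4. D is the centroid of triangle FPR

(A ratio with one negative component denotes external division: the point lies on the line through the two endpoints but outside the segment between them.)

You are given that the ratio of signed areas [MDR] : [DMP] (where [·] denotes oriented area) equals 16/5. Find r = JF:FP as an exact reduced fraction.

Choose coordinates M = (0, 0), P = (1, 0), T = (0, 1).
1. J lies on line MP with MJ:JP = 4:(-3) ⇒ J = (4, 0)
2. With JF:FP = r, write λ = r/(r+1) so F = J + λ·(P−J); F is affine-linear in λ
3. R lies on line TF with TR:RF = 1:3 ⇒ R is an affine combination of earlier points and hence also affine-linear in λ
4. D is the centroid of triangle FPR ⇒ D is an affine combination of earlier points and hence also affine-linear in λ
Every point depending on F is an affine combination of F and λ-independent points, so each such coordinate is linear in λ; the λ² term in each signed area is a multiple of (P−J)×(P−J) = 0, so 2·[MDR] and 2·[DMP] are each linear in λ. Evaluating at λ=0 and λ=1:
  2·[MDR] = -3/4·λ + 5/4,   2·[DMP] = 1/4
So [MDR]:[DMP] = (-3/4·λ + 5/4) / (1/4). Setting this equal to 16/5:
  -3/4·λ + 5/4 = 16/5·(1/4)  ⇒  λ = 3/5
Then r = λ/(1−λ) = (3/5)/(2/5) = 3/2. Check: with r = 3/2, F = (11/5, 0) and [MDR]:[DMP] = 16/5 as required.

r = 3/2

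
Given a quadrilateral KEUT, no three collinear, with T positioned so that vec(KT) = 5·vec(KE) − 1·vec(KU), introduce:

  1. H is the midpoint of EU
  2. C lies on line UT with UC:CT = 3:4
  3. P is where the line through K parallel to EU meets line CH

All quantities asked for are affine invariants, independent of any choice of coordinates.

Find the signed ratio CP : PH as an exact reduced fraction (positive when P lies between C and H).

CP:PH = -16/7

Assign K = (0, 0), E = (1, 0), U = (0, 1), T = (5, -1) — the answer is frame-independent, so this choice is without loss of generality.
1. H is the midpoint of EU ⇒ H = (1/2, 1/2)
2. C lies on line UT with UC:CT = 3:4 ⇒ C = (15/7, 1/7)
3. P is where the line through K parallel to EU meets line CH ⇒ P = (-7/9, 7/9)
P = C + t·(H−C) with t = 16/9, so CP:PH = t:(1−t) = 16/9:-7/9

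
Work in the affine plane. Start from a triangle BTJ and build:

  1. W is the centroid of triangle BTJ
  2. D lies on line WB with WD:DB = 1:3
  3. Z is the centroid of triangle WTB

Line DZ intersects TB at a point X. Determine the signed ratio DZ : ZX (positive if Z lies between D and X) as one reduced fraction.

DZ:ZX = 5/4

Set B = (0, 0), T = (1, 0), J = (0, 1); any affine frame gives the same invariant.
1. W is the centroid of triangle BTJ ⇒ W = (1/3, 1/3)
2. D lies on line WB with WD:DB = 1:3 ⇒ D = (1/4, 1/4)
3. Z is the centroid of triangle WTB ⇒ Z = (4/9, 1/9)
line DZ meets TB at X = (3/5, 0)
Z = D + t·(X−D) with t = 5/9, so DZ:ZX = 5/9:4/9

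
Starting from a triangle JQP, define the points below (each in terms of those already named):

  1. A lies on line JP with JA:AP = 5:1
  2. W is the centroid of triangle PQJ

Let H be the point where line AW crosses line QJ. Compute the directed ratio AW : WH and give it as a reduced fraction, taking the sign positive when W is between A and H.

AW:WH = 3/2

Choose coordinates J = (0, 0), Q = (1, 0), P = (0, 1).
1. A lies on line JP with JA:AP = 5:1 ⇒ A = (0, 5/6)
2. W is the centroid of triangle PQJ ⇒ W = (1/3, 1/3)
line AW meets QJ at H = (5/9, 0)
W = A + t·(H−A) with t = 3/5, so AW:WH = 3/5:2/5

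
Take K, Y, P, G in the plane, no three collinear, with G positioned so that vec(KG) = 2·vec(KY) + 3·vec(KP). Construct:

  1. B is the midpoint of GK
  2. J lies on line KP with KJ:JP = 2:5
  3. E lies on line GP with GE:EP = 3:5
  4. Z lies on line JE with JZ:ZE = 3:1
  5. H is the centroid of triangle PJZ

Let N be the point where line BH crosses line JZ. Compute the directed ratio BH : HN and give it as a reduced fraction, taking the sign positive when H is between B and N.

BH:HN = -5/2

Choose coordinates K = (0, 0), Y = (1, 0), P = (0, 1), G = (2, 3).
1. B is the midpoint of GK ⇒ B = (1, 3/2)
2. J lies on line KP with KJ:JP = 2:5 ⇒ J = (0, 2/7)
3. E lies on line GP with GE:EP = 3:5 ⇒ E = (5/4, 9/4)
4. Z lies on line JE with JZ:ZE = 3:1 ⇒ Z = (15/16, 197/112)
5. H is the centroid of triangle PJZ ⇒ H = (5/16, 341/336)
line BH meets JZ at N = (47/80, 677/560)
H = B + t·(N−B) with t = 5/3, so BH:HN = 5/3:-2/3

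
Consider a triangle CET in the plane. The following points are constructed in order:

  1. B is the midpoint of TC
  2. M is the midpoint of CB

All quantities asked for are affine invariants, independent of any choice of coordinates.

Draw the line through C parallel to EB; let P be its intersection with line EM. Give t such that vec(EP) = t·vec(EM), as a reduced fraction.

Choose coordinates C = (0, 0), E = (1, 0), T = (0, 1).
1. B is the midpoint of TC ⇒ B = (0, 1/2)
2. M is the midpoint of CB ⇒ M = (0, 1/4)
through C parallel to EB: direction (-1, 1/2); meets EM at P = (-1, 1/2)
P = E + t·(M−E) with t = 2

t = 2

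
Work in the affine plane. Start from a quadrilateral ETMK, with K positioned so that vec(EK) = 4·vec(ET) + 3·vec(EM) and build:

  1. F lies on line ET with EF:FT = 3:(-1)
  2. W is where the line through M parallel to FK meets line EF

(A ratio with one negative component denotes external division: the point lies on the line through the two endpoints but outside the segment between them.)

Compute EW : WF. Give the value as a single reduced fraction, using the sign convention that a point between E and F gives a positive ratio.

EW:WF = -5/14

Work in coordinates with E = (0, 0), T = (1, 0), M = (0, 1), K = (4, 3).
1. F lies on line ET with EF:FT = 3:(-1) ⇒ F = (3/2, 0)
2. W is where the line through M parallel to FK meets line EF ⇒ W = (-5/6, 0)
W = E + t·(F−E) with t = -5/9, so EW:WF = t:(1−t) = -5/9:14/9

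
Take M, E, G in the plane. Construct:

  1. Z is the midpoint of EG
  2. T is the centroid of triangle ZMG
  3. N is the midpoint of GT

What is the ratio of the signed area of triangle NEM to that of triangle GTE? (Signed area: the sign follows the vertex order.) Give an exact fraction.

Set M = (0, 0), E = (1, 0), G = (0, 1); any affine frame gives the same invariant.
1. Z is the midpoint of EG ⇒ Z = (1/2, 1/2)
2. T is the centroid of triangle ZMG ⇒ T = (1/6, 1/2)
3. N is the midpoint of GT ⇒ N = (1/12, 3/4)
2·[NEM] = -3/4, 2·[GTE] = 1/3
[NEM]:[GTE] = -3/4:1/3 = -9/4

[NEM]:[GTE] = -9/4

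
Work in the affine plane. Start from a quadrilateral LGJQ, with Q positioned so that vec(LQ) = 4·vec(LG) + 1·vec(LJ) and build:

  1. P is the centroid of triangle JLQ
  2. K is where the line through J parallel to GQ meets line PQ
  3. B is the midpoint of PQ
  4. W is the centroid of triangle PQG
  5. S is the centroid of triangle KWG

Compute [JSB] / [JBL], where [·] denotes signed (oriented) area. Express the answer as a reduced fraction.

[JSB]:[JBL] = -11/15

Work in coordinates with L = (0, 0), G = (1, 0), J = (0, 1), Q = (4, 1).
1. P is the centroid of triangle JLQ ⇒ P = (4/3, 2/3)
2. K is where the line through J parallel to GQ meets line PQ ⇒ K = (-12/5, 1/5)
3. B is the midpoint of PQ ⇒ B = (8/3, 5/6)
4. W is the centroid of triangle PQG ⇒ W = (19/9, 5/9)
5. S is the centroid of triangle KWG ⇒ S = (32/135, 34/135)
2·[JSB] = 88/45, 2·[JBL] = -8/3
[JSB]:[JBL] = 88/45:-8/3 = -11/15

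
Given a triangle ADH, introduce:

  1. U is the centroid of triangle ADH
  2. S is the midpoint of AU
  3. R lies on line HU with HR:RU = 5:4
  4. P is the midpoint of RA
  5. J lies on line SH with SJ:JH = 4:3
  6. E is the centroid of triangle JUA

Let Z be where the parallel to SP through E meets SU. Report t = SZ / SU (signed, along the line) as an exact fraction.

t = 4/21

Set A = (0, 0), D = (1, 0), H = (0, 1); any affine frame gives the same invariant.
1. U is the centroid of triangle ADH ⇒ U = (1/3, 1/3)
2. S is the midpoint of AU ⇒ S = (1/6, 1/6)
3. R lies on line HU with HR:RU = 5:4 ⇒ R = (5/27, 17/27)
4. P is the midpoint of RA ⇒ P = (5/54, 17/54)
5. J lies on line SH with SJ:JH = 4:3 ⇒ J = (1/14, 9/14)
6. E is the centroid of triangle JUA ⇒ E = (17/126, 41/126)
through E parallel to SP: direction (-2/27, 4/27); meets SU at Z = (25/126, 25/126)
Z = S + t·(U−S) with t = 4/21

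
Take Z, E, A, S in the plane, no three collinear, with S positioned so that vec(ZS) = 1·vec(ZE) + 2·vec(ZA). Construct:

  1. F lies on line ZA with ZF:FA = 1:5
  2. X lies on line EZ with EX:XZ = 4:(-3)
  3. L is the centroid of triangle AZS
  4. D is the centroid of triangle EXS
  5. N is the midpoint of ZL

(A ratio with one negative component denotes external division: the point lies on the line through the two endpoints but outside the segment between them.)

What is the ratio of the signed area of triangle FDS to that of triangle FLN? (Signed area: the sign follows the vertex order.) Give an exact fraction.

[FDS]:[FLN] = 40

Choose coordinates Z = (0, 0), E = (1, 0), A = (0, 1), S = (1, 2).
1. F lies on line ZA with ZF:FA = 1:5 ⇒ F = (0, 1/6)
2. X lies on line EZ with EX:XZ = 4:(-3) ⇒ X = (-3, 0)
3. L is the centroid of triangle AZS ⇒ L = (1/3, 1)
4. D is the centroid of triangle EXS ⇒ D = (-1/3, 2/3)
5. N is the midpoint of ZL ⇒ N = (1/6, 1/2)
2·[FDS] = -10/9, 2·[FLN] = -1/36
[FDS]:[FLN] = -10/9:-1/36 = 40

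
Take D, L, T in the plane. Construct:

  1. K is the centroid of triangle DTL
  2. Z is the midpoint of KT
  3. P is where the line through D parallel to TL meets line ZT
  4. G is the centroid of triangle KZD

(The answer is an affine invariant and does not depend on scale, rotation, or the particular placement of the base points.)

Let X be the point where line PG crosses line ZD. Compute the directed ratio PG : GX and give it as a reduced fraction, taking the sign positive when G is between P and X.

PG:GX = 14

Work in coordinates with D = (0, 0), L = (1, 0), T = (0, 1).
1. K is the centroid of triangle DTL ⇒ K = (1/3, 1/3)
2. Z is the midpoint of KT ⇒ Z = (1/6, 2/3)
3. P is where the line through D parallel to TL meets line ZT ⇒ P = (1, -1)
4. G is the centroid of triangle KZD ⇒ G = (1/6, 1/3)
line PG meets ZD at X = (3/28, 3/7)
G = P + t·(X−P) with t = 14/15, so PG:GX = 14/15:1/15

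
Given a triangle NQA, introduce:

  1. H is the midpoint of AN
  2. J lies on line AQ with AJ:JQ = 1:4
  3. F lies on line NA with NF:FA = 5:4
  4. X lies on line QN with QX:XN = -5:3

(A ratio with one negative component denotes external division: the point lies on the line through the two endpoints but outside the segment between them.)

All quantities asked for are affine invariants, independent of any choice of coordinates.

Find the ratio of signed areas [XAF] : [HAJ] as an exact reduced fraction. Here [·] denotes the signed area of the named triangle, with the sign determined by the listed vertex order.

Choose coordinates N = (0, 0), Q = (1, 0), A = (0, 1).
1. H is the midpoint of AN ⇒ H = (0, 1/2)
2. J lies on line AQ with AJ:JQ = 1:4 ⇒ J = (1/5, 4/5)
3. F lies on line NA with NF:FA = 5:4 ⇒ F = (0, 5/9)
4. X lies on line QN with QX:XN = -5:3 ⇒ X = (-3/2, 0)
2·[XAF] = -2/3, 2·[HAJ] = -1/10
[XAF]:[HAJ] = -2/3:-1/10 = 20/3

[XAF]:[HAJ] = 20/3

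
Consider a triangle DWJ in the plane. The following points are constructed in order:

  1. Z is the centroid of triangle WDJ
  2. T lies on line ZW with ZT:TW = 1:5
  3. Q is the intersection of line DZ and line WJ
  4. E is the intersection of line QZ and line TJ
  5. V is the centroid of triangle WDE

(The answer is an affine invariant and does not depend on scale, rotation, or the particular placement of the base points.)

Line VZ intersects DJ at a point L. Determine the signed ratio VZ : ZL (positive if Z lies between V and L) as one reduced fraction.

VZ:ZL = 8/21

Choose coordinates D = (0, 0), W = (1, 0), J = (0, 1).
1. Z is the centroid of triangle WDJ ⇒ Z = (1/3, 1/3)
2. T lies on line ZW with ZT:TW = 1:5 ⇒ T = (4/9, 5/18)
3. Q is the intersection of line DZ and line WJ ⇒ Q = (1/2, 1/2)
4. E is the intersection of line QZ and line TJ ⇒ E = (8/21, 8/21)
5. V is the centroid of triangle WDE ⇒ V = (29/63, 8/63)
line VZ meets DJ at L = (0, 7/8)
Z = V + t·(L−V) with t = 8/29, so VZ:ZL = 8/29:21/29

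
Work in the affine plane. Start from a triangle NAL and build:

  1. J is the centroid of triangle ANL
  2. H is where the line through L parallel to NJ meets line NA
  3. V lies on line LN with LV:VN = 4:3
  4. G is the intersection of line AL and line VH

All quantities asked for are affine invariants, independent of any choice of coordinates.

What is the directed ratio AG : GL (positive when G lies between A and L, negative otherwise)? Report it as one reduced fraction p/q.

AG:GL = 3/2

Work in coordinates with N = (0, 0), A = (1, 0), L = (0, 1).
1. J is the centroid of triangle ANL ⇒ J = (1/3, 1/3)
2. H is where the line through L parallel to NJ meets line NA ⇒ H = (-1, 0)
3. V lies on line LN with LV:VN = 4:3 ⇒ V = (0, 3/7)
4. G is the intersection of line AL and line VH ⇒ G = (2/5, 3/5)
G = A + t·(L−A) with t = 3/5, so AG:GL = t:(1−t) = 3/5:2/5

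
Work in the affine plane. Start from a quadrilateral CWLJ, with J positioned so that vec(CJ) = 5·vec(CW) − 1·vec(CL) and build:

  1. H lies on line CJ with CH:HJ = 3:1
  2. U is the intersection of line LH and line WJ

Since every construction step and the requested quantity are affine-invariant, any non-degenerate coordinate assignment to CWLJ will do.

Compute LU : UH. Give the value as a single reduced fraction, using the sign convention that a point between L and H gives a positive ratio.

Set C = (0, 0), W = (1, 0), L = (0, 1), J = (5, -1); any affine frame gives the same invariant.
1. H lies on line CJ with CH:HJ = 3:1 ⇒ H = (15/4, -3/4)
2. U is the intersection of line LH and line WJ ⇒ U = (45/13, -8/13)
U = L + t·(H−L) with t = 12/13, so LU:UH = t:(1−t) = 12/13:1/13

LU:UH = 12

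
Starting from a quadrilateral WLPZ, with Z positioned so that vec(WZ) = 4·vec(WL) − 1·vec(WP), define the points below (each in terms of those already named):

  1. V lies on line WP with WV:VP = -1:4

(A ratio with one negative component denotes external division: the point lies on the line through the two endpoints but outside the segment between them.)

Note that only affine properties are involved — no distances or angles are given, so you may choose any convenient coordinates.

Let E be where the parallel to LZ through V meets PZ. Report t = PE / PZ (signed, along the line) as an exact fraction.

Work in coordinates with W = (0, 0), L = (1, 0), P = (0, 1), Z = (4, -1).
1. V lies on line WP with WV:VP = -1:4 ⇒ V = (0, -1/3)
through V parallel to LZ: direction (3, -1); meets PZ at E = (8, -3)
E = P + t·(Z−P) with t = 2

t = 2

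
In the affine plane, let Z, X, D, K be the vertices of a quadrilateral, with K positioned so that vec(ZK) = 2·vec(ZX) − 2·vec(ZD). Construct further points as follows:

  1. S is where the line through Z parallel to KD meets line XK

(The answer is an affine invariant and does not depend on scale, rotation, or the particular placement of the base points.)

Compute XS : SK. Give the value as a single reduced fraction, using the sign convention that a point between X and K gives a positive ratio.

Assign Z = (0, 0), X = (1, 0), D = (0, 1), K = (2, -2) — the answer is frame-independent, so this choice is without loss of generality.
1. S is where the line through Z parallel to KD meets line XK ⇒ S = (4, -6)
S = X + t·(K−X) with t = 3, so XS:SK = t:(1−t) = 3:-2

XS:SK = -3/2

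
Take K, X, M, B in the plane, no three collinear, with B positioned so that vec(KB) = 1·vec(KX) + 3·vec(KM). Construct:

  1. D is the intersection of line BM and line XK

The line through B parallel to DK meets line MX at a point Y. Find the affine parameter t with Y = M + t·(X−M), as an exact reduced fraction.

t = -2

Set K = (0, 0), X = (1, 0), M = (0, 1), B = (1, 3); any affine frame gives the same invariant.
1. D is the intersection of line BM and line XK ⇒ D = (-1/2, 0)
through B parallel to DK: direction (1/2, 0); meets MX at Y = (-2, 3)
Y = M + t·(X−M) with t = -2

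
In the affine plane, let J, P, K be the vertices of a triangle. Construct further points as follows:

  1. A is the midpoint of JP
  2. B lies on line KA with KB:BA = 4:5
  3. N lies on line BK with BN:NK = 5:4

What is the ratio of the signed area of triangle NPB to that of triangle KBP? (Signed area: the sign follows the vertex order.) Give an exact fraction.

Choose coordinates J = (0, 0), P = (1, 0), K = (0, 1).
1. A is the midpoint of JP ⇒ A = (1/2, 0)
2. B lies on line KA with KB:BA = 4:5 ⇒ B = (2/9, 5/9)
3. N lies on line BK with BN:NK = 5:4 ⇒ N = (8/81, 65/81)
2·[NPB] = -10/81, 2·[KBP] = 2/9
[NPB]:[KBP] = -10/81:2/9 = -5/9

[NPB]:[KBP] = -5/9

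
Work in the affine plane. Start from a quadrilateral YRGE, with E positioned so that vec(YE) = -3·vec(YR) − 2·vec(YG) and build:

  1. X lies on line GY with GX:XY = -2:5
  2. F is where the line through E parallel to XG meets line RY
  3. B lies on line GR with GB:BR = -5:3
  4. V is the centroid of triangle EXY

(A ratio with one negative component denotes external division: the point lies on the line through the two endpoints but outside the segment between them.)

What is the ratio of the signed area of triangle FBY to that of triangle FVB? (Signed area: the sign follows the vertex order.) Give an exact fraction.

Assign Y = (0, 0), R = (1, 0), G = (0, 1), E = (-3, -2) — the answer is frame-independent, so this choice is without loss of generality.
1. X lies on line GY with GX:XY = -2:5 ⇒ X = (0, 5/3)
2. F is where the line through E parallel to XG meets line RY ⇒ F = (-3, 0)
3. B lies on line GR with GB:BR = -5:3 ⇒ B = (5/2, -3/2)
4. V is the centroid of triangle EXY ⇒ V = (-1, -1/9)
2·[FBY] = 9/2, 2·[FVB] = -43/18
[FBY]:[FVB] = 9/2:-43/18 = -81/43

[FBY]:[FVB] = -81/43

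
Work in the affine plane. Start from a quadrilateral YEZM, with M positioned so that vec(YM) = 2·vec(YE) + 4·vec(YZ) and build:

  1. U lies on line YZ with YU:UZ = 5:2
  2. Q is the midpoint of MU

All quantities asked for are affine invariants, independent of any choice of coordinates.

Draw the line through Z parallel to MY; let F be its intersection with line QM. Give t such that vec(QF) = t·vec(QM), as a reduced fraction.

t = -9/5

Assign Y = (0, 0), E = (1, 0), Z = (0, 1), M = (2, 4) — the answer is frame-independent, so this choice is without loss of generality.
1. U lies on line YZ with YU:UZ = 5:2 ⇒ U = (0, 5/7)
2. Q is the midpoint of MU ⇒ Q = (1, 33/14)
through Z parallel to MY: direction (-2, -4); meets QM at F = (-4/5, -3/5)
F = Q + t·(M−Q) with t = -9/5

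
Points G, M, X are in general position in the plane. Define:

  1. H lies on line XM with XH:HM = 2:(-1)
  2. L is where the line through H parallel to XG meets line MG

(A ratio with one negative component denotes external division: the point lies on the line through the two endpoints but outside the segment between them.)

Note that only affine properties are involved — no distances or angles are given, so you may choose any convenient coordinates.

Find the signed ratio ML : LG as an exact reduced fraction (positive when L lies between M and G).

Work in coordinates with G = (0, 0), M = (1, 0), X = (0, 1).
1. H lies on line XM with XH:HM = 2:(-1) ⇒ H = (2, -1)
2. L is where the line through H parallel to XG meets line MG ⇒ L = (2, 0)
L = M + t·(G−M) with t = -1, so ML:LG = t:(1−t) = -1:2

ML:LG = -1/2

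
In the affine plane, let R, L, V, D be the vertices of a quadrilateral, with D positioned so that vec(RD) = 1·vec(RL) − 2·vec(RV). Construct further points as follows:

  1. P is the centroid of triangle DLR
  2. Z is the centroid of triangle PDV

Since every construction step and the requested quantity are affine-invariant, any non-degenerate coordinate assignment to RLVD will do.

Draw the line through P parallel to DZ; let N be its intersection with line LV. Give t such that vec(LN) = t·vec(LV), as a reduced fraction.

t = 7/9

Assign R = (0, 0), L = (1, 0), V = (0, 1), D = (1, -2) — the answer is frame-independent, so this choice is without loss of generality.
1. P is the centroid of triangle DLR ⇒ P = (2/3, -2/3)
2. Z is the centroid of triangle PDV ⇒ Z = (5/9, -5/9)
through P parallel to DZ: direction (-4/9, 13/9); meets LV at N = (2/9, 7/9)
N = L + t·(V−L) with t = 7/9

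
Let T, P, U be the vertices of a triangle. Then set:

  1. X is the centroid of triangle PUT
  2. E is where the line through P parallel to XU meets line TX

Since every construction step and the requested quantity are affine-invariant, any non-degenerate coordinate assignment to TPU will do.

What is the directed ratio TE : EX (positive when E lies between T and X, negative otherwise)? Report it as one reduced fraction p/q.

Choose coordinates T = (0, 0), P = (1, 0), U = (0, 1).
1. X is the centroid of triangle PUT ⇒ X = (1/3, 1/3)
2. E is where the line through P parallel to XU meets line TX ⇒ E = (2/3, 2/3)
E = T + t·(X−T) with t = 2, so TE:EX = t:(1−t) = 2:-1

TE:EX = -2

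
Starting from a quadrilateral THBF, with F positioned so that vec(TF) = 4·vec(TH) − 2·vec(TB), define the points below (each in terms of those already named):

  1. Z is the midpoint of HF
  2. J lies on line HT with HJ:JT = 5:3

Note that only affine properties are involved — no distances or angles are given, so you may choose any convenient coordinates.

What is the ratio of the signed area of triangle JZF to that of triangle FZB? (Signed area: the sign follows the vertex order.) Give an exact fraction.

Assign T = (0, 0), H = (1, 0), B = (0, 1), F = (4, -2) — the answer is frame-independent, so this choice is without loss of generality.
1. Z is the midpoint of HF ⇒ Z = (5/2, -1)
2. J lies on line HT with HJ:JT = 5:3 ⇒ J = (3/8, 0)
2·[JZF] = -5/8, 2·[FZB] = -1/2
[JZF]:[FZB] = -5/8:-1/2 = 5/4

[JZF]:[FZB] = 5/4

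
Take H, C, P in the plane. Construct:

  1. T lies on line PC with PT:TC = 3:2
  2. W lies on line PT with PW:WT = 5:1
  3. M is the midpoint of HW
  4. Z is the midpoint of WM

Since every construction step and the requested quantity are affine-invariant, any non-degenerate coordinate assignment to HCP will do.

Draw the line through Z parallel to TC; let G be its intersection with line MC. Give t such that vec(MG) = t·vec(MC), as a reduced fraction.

Choose coordinates H = (0, 0), C = (1, 0), P = (0, 1).
1. T lies on line PC with PT:TC = 3:2 ⇒ T = (3/5, 2/5)
2. W lies on line PT with PW:WT = 5:1 ⇒ W = (1/2, 1/2)
3. M is the midpoint of HW ⇒ M = (1/4, 1/4)
4. Z is the midpoint of WM ⇒ Z = (3/8, 3/8)
through Z parallel to TC: direction (2/5, -2/5); meets MC at G = (5/8, 1/8)
G = M + t·(C−M) with t = 1/2

t = 1/2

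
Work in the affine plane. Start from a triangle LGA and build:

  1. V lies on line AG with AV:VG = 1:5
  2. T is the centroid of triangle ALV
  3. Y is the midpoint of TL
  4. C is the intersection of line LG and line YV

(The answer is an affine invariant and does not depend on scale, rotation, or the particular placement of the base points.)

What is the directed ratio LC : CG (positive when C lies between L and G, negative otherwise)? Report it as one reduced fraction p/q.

LC:CG = -1/20

Work in coordinates with L = (0, 0), G = (1, 0), A = (0, 1).
1. V lies on line AG with AV:VG = 1:5 ⇒ V = (1/6, 5/6)
2. T is the centroid of triangle ALV ⇒ T = (1/18, 11/18)
3. Y is the midpoint of TL ⇒ Y = (1/36, 11/36)
4. C is the intersection of line LG and line YV ⇒ C = (-1/19, 0)
C = L + t·(G−L) with t = -1/19, so LC:CG = t:(1−t) = -1/19:20/19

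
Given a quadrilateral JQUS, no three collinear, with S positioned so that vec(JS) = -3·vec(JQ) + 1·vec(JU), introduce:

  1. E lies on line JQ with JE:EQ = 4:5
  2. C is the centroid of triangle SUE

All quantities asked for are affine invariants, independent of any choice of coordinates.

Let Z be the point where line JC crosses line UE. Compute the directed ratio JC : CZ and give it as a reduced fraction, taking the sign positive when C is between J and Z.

JC:CZ = -5/9

Choose coordinates J = (0, 0), Q = (1, 0), U = (0, 1), S = (-3, 1).
1. E lies on line JQ with JE:EQ = 4:5 ⇒ E = (4/9, 0)
2. C is the centroid of triangle SUE ⇒ C = (-23/27, 2/3)
line JC meets UE at Z = (92/135, -8/15)
C = J + t·(Z−J) with t = -5/4, so JC:CZ = -5/4:9/4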